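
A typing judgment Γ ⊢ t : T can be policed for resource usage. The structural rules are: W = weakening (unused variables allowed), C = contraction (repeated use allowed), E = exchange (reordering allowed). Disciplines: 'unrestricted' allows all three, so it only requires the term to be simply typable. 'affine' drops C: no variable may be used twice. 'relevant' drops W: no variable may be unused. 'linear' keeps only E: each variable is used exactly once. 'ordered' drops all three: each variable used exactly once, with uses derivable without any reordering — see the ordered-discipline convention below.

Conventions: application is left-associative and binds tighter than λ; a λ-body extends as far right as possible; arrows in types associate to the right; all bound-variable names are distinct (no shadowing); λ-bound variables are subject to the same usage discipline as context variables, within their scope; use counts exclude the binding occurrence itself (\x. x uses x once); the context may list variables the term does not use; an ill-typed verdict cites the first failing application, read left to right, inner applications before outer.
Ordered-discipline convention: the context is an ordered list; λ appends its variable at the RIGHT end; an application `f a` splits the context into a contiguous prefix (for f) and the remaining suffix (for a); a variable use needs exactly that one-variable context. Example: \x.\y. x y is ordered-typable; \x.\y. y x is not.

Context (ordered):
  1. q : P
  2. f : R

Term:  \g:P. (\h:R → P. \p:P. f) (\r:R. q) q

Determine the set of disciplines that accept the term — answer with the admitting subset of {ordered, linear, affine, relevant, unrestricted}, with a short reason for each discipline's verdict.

admitting disciplines: unrestricted
counts: q: 2, f: 1, g (λ-bound): 0, h (λ-bound): 0, p (λ-bound): 0, r (λ-bound): 0
left-to-right use order: f, q, q
typing: well-typed — term : P → R
ordered: ✗, repeated use of q ×2; unused: g, h, p, r — weakening required
linear: ✗, repeated use of q ×2; unused: g, h, p, r — weakening required
affine: ✗, repeated use of q ×2
relevant: ✗, unused: g, h, p, r — weakening required
unrestricted: ✓, typability at P → R is all that's needed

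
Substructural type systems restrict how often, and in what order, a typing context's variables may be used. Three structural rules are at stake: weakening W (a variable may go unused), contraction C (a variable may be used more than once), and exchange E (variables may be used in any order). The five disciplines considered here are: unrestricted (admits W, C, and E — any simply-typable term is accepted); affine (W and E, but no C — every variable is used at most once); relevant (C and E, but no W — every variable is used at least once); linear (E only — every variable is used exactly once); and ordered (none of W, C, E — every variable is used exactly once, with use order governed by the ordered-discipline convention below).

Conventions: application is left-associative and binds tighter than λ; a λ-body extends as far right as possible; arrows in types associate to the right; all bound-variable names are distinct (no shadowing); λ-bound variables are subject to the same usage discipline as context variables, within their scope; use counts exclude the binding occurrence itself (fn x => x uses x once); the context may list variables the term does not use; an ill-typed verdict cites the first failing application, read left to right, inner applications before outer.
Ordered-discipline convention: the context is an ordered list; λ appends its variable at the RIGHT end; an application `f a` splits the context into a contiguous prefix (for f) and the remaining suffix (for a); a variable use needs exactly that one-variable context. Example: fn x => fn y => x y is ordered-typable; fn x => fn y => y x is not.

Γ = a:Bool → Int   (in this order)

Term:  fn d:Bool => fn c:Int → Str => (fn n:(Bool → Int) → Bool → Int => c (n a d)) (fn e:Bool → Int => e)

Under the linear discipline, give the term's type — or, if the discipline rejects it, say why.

term : Bool → (Int → Str) → Str
use counts: a: 1, d (bound): 1, c (bound): 1, n (bound): 1, e (bound): 1
use order (left to right): c, n, a, d, e
typing: the term checks, with type Bool → (Int → Str) → Str
all disciplines: ordered ✗, linear ✓, affine ✓, relevant ✓, unrestricted ✓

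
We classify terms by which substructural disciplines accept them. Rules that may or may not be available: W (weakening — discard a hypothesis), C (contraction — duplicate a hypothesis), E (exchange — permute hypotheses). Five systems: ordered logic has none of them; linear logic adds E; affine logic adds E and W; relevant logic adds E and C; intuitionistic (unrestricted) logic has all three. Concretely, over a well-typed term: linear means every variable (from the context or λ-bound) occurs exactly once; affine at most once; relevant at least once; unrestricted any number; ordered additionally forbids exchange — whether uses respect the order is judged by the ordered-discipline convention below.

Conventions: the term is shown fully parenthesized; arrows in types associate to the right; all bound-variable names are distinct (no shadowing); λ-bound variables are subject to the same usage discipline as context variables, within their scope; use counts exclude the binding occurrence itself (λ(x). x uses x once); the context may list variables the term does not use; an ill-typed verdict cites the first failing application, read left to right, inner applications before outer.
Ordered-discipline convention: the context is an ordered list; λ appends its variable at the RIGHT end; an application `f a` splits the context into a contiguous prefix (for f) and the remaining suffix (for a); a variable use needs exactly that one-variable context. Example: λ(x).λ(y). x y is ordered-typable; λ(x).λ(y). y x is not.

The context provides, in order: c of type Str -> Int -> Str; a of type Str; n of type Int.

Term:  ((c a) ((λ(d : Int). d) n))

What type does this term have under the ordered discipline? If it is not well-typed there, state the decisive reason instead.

term : Str
usage: c: 1×, a: 1×, n: 1×, d [bound]: 1×
use order (left to right): c, a, d, n
typing: the term checks, with type Str
per-discipline verdicts: ordered ✓ | linear ✓ | affine ✓ | relevant ✓ | unrestricted ✓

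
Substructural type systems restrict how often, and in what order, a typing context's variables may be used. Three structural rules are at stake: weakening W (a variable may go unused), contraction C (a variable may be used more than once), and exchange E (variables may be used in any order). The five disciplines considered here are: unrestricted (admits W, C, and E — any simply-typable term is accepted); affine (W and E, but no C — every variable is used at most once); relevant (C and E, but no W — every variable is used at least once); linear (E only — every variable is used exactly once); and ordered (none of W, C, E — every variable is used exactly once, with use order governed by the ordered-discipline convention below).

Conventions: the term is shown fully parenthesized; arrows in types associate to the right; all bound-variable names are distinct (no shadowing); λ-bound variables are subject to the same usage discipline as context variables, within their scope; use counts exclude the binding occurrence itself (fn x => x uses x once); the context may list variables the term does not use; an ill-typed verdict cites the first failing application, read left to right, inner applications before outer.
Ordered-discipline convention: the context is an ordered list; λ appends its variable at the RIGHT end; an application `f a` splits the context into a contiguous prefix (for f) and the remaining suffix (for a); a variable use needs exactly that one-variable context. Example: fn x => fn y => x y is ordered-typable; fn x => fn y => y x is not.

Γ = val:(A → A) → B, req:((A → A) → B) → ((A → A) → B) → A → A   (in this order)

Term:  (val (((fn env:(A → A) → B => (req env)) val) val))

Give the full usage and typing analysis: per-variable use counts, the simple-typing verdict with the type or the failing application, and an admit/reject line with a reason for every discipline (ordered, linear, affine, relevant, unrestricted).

counts: val ×3, req ×1, env (bound) ×1
order of uses: val, req, env, val, val
typing: ✓ — B
ordered: ✗ — repeated use of val ×3
linear: ✗ — repeated use of val ×3
affine: ✗ — repeated use of val ×3
relevant: ✓ — every one of val, req, env appears
unrestricted: ✓ — type-checks (B) and nothing is barred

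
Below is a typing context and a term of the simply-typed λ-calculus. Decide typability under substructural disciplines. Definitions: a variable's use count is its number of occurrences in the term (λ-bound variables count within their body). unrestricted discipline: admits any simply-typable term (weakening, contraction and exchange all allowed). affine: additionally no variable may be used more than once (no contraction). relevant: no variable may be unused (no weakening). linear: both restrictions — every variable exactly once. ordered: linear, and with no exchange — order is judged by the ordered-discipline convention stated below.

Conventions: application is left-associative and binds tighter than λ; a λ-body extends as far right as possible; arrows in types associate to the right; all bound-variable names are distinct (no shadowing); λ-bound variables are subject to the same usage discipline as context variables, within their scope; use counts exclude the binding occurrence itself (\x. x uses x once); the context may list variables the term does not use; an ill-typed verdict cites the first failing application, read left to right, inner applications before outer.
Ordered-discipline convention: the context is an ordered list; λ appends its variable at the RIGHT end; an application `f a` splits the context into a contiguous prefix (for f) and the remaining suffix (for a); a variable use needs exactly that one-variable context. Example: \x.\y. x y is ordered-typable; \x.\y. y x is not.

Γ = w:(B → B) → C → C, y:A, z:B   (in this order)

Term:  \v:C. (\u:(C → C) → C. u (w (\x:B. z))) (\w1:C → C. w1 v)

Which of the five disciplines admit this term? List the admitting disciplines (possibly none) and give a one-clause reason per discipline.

admitted in: affine, unrestricted
counts: w: 1; y: 0; z: 1; v (λ-bound): 1; u (λ-bound): 1; x (λ-bound): 0; w1 (λ-bound): 1
uses in reading order: u, w, z, w1, v
typing: well-typed at C → C
ordered ✗ (y, x never used (weakening))
linear ✗ (y, x never used (weakening))
affine ✓ (no duplicate uses among w, y, z, v, u, x, w1)
relevant ✗ (y, x never used (weakening))
unrestricted ✓ (type-checks (C → C) and nothing is barred)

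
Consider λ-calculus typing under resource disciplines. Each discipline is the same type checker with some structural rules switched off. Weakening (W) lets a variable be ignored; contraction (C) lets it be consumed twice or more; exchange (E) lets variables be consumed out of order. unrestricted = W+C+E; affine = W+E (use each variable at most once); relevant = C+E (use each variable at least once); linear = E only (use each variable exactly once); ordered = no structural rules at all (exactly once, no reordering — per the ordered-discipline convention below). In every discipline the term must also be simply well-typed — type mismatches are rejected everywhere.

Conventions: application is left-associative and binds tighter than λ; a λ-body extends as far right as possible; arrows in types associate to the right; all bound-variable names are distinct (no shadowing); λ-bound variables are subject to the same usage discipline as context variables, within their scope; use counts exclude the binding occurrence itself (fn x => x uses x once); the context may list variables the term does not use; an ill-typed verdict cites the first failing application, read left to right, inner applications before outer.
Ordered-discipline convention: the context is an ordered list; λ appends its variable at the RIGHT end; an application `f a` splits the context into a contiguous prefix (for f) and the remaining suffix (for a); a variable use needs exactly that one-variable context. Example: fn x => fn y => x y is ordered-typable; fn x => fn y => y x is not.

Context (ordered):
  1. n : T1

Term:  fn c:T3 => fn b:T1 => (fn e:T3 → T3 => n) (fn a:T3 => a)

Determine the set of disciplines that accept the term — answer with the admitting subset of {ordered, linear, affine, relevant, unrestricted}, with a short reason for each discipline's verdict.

admitted in: affine, unrestricted
variable uses: n ×1, c [bound] ×0, b [bound] ×0, e [bound] ×0, a [bound] ×1
uses in reading order: n, a
typing: well-typed — term : T3 → T1 → T1
ordered ✗ (needs weakening: c, b, e unused)
linear ✗ (needs weakening: c, b, e unused)
affine ✓ (at most one use each (n, c, b, e, a))
relevant ✗ (needs weakening: c, b, e unused)
unrestricted ✓ (well-typed at T3 → T1 → T1; no restrictions here)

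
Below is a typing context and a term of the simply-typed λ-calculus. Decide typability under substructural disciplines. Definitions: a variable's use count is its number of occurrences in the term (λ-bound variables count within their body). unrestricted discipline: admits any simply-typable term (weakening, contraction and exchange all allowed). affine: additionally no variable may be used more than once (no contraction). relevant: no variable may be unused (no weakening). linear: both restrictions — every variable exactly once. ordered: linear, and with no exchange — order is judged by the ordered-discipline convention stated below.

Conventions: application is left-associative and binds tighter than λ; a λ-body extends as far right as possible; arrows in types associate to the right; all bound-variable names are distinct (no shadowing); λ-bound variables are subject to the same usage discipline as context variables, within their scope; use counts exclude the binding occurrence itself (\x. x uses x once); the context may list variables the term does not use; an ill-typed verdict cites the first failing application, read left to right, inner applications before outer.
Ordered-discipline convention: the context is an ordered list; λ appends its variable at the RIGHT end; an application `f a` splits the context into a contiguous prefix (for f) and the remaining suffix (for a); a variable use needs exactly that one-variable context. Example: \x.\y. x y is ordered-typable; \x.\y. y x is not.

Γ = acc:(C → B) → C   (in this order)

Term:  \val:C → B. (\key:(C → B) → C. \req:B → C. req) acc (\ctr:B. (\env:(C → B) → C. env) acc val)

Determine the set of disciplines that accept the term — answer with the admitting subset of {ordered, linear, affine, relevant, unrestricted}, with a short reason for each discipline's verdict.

admitted by: unrestricted
usage: acc=2; val [bound]=1; key [bound]=0; req [bound]=1; ctr [bound]=0; env [bound]=1
use order (left to right): req, acc, env, acc, val
typing: well-typed at (C → B) → B → C
ordered: ✗ — acc ×2 used more than once (contraction); key, ctr left unused
linear: ✗ — acc ×2 used more than once (contraction); key, ctr left unused
affine: ✗ — acc ×2 used more than once (contraction)
relevant: ✗ — key, ctr left unused
unrestricted: ✓ — well-typed at (C → B) → B → C; no restrictions here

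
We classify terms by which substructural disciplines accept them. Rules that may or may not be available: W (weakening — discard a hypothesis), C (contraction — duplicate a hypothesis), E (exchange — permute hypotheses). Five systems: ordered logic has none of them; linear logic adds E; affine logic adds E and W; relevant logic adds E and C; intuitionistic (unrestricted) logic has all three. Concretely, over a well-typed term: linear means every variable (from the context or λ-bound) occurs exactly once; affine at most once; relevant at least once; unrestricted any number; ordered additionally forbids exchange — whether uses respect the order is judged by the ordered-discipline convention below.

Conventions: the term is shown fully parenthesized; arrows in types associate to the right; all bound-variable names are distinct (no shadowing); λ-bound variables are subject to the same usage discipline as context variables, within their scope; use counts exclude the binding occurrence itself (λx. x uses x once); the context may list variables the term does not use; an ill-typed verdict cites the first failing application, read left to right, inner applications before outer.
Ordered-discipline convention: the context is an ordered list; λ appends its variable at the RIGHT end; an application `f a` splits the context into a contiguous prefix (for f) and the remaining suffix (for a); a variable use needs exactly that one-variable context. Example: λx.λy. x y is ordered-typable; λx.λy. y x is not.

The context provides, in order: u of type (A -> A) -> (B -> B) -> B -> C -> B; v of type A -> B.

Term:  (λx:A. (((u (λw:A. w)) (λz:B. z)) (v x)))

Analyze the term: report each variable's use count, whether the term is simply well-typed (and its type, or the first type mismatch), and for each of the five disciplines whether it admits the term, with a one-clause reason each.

use counts: u: 1, v: 1, x (bound): 1, w (bound): 1, z (bound): 1
use order (left to right): u, w, z, v, x
typing: ✓ — A -> C -> B
ordered: ✓, u, v, x, w, z: once each, no exchange needed
linear: ✓, exactly-once usage across u, v, x, w, z
affine: ✓, at most one use each (u, v, x, w, z)
relevant: ✓, every one of u, v, x, w, z appears
unrestricted: ✓, type-checks (A -> C -> B) and nothing is barred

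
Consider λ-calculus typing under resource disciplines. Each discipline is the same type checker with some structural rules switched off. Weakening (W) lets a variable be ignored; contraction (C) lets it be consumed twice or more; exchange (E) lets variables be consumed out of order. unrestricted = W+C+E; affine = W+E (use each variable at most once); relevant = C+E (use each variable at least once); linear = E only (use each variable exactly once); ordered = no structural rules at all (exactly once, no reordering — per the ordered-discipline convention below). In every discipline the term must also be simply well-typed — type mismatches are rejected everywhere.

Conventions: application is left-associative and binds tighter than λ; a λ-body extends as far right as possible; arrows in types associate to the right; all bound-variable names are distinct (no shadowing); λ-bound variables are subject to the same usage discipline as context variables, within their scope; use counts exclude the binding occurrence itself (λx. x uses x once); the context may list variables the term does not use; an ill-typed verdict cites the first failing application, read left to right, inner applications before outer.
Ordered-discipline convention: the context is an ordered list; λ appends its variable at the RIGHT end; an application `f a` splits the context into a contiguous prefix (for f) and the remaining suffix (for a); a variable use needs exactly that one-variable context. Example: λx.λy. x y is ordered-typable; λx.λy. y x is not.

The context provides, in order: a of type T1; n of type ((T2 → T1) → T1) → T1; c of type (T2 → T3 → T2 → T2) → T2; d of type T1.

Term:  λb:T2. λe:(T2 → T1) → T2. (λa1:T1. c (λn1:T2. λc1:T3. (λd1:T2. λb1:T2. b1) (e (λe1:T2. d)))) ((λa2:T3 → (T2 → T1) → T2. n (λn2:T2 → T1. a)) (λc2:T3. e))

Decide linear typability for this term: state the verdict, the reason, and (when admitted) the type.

no — uses contraction: e ×2; unused: b, a1, n1, c1, d1, e1, a2, n2, c2 — weakening required
variable uses: a: 1×, n: 1×, c: 1×, d: 1×, b (bound): 0×, e (bound): 2×, a1 (bound): 0×, n1 (bound): 0×, c1 (bound): 0×, d1 (bound): 0×, b1 (bound): 1×, e1 (bound): 0×, a2 (bound): 0×, n2 (bound): 0×, c2 (bound): 0×
order of uses: c, b1, e, d, n, a, e
typing: well-typed — term : T2 → ((T2 → T1) → T2) → T2
all disciplines: ordered ✗ | linear ✗ | affine ✗ | relevant ✗ | unrestricted ✓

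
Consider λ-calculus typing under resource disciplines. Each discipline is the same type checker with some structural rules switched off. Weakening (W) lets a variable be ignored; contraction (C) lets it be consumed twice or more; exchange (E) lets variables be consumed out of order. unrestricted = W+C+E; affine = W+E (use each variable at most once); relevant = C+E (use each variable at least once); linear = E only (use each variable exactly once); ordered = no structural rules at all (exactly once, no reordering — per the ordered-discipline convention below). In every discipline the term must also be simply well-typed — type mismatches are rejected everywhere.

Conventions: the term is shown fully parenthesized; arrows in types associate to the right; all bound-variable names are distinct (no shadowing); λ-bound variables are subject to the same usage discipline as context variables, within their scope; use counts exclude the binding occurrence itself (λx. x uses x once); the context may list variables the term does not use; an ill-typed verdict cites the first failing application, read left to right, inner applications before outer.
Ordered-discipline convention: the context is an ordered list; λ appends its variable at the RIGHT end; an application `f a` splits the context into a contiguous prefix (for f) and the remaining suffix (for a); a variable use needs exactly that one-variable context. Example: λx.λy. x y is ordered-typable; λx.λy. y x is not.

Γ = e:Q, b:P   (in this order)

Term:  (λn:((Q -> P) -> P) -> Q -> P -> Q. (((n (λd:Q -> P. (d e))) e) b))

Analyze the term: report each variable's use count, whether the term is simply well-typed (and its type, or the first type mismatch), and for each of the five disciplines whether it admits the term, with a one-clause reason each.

usage: e=2; b=1; n (bound)=1; d (bound)=1
left-to-right use order: n, d, e, e, b
typing: well-typed at (((Q -> P) -> P) -> Q -> P -> Q) -> Q
ordered: ✗, e ×2 used more than once (contraction)
linear: ✗, e ×2 used more than once (contraction)
affine: ✗, e ×2 used more than once (contraction)
relevant: ✓, e, b, n, d: all used, weakening unneeded
unrestricted: ✓, simply typable at (((Q -> P) -> P) -> Q -> P -> Q) -> Q; W, C, E all held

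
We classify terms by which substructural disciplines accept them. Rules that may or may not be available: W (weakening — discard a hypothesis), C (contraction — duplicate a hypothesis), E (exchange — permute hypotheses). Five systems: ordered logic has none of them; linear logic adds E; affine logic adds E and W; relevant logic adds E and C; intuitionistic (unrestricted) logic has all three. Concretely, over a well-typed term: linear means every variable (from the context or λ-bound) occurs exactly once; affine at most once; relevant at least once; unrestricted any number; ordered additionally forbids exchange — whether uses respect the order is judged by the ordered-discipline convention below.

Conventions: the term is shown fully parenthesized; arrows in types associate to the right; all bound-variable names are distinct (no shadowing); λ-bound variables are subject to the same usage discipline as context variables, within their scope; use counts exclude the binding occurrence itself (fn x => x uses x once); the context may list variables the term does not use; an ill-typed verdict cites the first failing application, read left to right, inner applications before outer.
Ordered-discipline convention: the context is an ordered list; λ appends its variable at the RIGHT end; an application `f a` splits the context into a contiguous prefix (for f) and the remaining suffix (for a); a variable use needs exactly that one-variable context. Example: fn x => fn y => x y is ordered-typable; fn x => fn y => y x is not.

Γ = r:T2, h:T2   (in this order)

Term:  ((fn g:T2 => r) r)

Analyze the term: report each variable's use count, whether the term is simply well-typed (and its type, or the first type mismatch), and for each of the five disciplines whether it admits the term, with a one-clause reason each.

counts: r ×2; h ×0; g [bound] ×0
order of uses: r, r
typing: well-typed at T2
ordered ✗ (needs contraction — r ×2; needs weakening: h, g unused)
linear ✗ (needs contraction — r ×2; needs weakening: h, g unused)
affine ✗ (needs contraction — r ×2)
relevant ✗ (needs weakening: h, g unused)
unrestricted ✓ (simply typable at T2; W, C, E all held)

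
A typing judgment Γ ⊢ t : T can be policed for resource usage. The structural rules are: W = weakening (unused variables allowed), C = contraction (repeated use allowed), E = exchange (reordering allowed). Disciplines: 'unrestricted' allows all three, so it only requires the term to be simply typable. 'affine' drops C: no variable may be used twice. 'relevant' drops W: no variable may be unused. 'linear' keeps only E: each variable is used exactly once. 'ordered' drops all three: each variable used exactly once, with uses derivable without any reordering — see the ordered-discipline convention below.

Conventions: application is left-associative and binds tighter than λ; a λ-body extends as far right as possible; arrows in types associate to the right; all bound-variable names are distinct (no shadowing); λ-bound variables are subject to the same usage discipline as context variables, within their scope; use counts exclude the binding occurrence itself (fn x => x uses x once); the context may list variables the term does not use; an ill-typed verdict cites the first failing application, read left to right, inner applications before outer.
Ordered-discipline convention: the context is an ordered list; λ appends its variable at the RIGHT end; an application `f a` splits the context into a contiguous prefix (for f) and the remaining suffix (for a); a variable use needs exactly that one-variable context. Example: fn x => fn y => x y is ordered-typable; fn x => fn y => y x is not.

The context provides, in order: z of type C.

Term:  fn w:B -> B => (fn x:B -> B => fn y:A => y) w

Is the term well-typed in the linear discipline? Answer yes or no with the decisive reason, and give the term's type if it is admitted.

no — needs weakening: z, x unused
variable uses: z=0; w [bound]=1; x [bound]=0; y [bound]=1
order of uses: y, w
typing: the term checks, with type (B -> B) -> A -> A
per-discipline verdicts: ordered ✗, linear ✗, affine ✓, relevant ✗, unrestricted ✓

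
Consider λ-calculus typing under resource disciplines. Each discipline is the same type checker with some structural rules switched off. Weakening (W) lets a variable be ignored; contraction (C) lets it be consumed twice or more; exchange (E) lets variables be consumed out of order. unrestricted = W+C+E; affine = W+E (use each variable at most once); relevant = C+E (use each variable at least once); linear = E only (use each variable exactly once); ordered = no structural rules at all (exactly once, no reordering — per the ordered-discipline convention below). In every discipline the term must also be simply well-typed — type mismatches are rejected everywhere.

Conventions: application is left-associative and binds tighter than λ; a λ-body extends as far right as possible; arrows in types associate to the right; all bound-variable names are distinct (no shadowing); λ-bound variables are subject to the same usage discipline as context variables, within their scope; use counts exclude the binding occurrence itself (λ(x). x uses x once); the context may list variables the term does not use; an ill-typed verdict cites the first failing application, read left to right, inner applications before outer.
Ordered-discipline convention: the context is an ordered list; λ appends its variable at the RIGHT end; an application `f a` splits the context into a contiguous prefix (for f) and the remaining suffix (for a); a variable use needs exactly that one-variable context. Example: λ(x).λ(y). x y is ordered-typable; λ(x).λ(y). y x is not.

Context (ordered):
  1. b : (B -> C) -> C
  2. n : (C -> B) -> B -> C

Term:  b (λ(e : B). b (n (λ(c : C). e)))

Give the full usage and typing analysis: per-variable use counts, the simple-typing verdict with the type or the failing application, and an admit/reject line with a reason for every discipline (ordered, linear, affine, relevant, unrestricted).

usage: b ×2, n ×1, e [bound] ×1, c [bound] ×0
uses in reading order: b, b, n, e
typing: the term checks, with type C
ordered: ✗, needs contraction — b ×2; unused: c — weakening required
linear: ✗, needs contraction — b ×2; unused: c — weakening required
affine: ✗, needs contraction — b ×2
relevant: ✗, unused: c — weakening required
unrestricted: ✓, typability at C is all that's needed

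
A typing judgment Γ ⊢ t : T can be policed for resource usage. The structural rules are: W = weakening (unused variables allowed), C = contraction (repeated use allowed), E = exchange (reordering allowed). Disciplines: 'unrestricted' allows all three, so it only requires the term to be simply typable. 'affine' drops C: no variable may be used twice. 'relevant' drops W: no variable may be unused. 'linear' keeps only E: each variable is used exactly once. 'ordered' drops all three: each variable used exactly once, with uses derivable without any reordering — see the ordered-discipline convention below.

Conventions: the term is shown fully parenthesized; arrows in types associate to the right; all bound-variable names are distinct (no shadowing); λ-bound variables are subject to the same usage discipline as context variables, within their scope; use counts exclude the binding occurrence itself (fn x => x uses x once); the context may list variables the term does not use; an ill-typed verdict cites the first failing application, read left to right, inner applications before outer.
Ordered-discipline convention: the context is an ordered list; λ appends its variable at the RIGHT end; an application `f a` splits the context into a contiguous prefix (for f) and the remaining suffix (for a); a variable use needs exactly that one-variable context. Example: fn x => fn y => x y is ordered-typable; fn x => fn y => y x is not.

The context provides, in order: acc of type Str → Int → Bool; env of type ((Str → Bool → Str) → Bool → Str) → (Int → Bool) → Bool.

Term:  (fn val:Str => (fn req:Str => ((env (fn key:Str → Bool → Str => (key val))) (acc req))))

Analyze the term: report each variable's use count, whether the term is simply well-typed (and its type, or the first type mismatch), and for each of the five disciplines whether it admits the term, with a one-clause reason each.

use counts: acc=1, env=1, val (bound)=1, req (bound)=1, key (bound)=1
use order (left to right): env, key, val, acc, req
typing: well-typed at Str → Str → Bool
ordered: ✗, needs exchange: uses follow env, key, val, acc, req
linear: ✓, acc, env, val, req, key: one use apiece
affine: ✓, acc, env, val, req, key: no repeats, contraction unneeded
relevant: ✓, at least one use each (acc, env, val, req, key)
unrestricted: ✓, well-typed at Str → Str → Bool; no restrictions here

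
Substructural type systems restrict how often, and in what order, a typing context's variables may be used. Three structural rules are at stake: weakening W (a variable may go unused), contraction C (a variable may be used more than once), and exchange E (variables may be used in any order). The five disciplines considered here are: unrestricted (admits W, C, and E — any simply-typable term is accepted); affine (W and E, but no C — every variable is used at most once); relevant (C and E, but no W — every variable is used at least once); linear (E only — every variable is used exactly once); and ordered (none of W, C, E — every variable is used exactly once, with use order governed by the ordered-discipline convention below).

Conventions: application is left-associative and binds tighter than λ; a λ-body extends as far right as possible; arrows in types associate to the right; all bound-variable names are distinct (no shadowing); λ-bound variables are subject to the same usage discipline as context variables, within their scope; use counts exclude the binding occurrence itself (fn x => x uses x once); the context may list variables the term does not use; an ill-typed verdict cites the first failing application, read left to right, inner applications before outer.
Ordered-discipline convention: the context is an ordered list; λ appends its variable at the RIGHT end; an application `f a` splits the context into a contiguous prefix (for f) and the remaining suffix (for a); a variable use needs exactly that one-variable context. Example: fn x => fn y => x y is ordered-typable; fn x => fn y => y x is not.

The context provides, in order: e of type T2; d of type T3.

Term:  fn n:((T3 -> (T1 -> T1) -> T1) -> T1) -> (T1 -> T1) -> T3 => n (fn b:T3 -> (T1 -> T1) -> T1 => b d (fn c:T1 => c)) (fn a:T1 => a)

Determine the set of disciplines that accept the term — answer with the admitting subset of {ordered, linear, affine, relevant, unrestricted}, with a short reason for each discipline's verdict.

admitted by: affine, unrestricted
counts: e ×0; d ×1; n [bound] ×1; b [bound] ×1; c [bound] ×1; a [bound] ×1
use order (left to right): n, b, d, c, a
typing: well-typed at (((T3 -> (T1 -> T1) -> T1) -> T1) -> (T1 -> T1) -> T3) -> T3
ordered ✗ (e left unused)
linear ✗ (e left unused)
affine ✓ (e, d, n, b, c, a: no repeats, contraction unneeded)
relevant ✗ (e left unused)
unrestricted ✓ (type-checks ((((T3 -> (T1 -> T1) -> T1) -> T1) -> (T1 -> T1) -> T3) -> T3) and nothing is barred)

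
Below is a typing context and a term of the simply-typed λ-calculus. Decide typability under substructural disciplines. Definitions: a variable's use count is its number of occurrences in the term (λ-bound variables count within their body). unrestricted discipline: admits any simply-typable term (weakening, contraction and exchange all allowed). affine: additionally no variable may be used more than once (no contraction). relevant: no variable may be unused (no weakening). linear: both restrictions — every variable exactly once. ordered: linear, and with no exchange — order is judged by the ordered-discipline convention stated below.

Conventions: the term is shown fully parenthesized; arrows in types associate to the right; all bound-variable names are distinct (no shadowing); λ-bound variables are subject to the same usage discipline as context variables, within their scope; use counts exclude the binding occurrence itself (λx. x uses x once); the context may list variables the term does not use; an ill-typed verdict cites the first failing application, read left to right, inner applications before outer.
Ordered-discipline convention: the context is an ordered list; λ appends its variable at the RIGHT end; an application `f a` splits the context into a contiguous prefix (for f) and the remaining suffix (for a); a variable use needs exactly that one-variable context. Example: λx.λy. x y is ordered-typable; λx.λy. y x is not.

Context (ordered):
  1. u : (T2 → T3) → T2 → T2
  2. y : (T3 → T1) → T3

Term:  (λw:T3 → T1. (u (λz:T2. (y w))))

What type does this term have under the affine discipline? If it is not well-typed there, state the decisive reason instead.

term : (T3 → T1) → T2 → T2
counts: u=1; y=1; w [bound]=1; z [bound]=0
left-to-right use order: u, y, w
typing: well-typed at (T3 → T1) → T2 → T2
across the five disciplines: ordered ✗ | linear ✗ | affine ✓ | relevant ✗ | unrestricted ✓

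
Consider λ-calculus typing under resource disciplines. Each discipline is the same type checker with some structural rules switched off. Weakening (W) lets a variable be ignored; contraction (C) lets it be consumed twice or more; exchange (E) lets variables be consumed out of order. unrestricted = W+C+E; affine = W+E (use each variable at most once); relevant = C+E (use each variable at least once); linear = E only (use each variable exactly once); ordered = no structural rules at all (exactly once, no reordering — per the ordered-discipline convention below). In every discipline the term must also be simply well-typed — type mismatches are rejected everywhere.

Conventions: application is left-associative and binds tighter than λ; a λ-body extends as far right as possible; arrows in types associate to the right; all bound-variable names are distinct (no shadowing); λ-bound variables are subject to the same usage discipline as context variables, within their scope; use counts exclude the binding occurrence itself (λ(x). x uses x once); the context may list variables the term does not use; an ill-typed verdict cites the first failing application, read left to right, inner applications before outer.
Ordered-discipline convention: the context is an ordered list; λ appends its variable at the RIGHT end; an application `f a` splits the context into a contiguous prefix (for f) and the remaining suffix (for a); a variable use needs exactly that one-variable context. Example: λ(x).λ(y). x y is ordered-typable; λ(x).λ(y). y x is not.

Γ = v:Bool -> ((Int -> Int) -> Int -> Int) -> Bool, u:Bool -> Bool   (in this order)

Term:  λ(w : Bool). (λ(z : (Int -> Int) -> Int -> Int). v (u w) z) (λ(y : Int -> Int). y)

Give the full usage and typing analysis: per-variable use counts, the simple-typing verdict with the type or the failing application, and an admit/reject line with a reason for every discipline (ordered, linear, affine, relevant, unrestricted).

use counts: v=1; u=1; w [bound]=1; z [bound]=1; y [bound]=1
uses in reading order: v, u, w, z, y
typing: ✓ — Bool -> Bool
ordered: ✓ — single-use (v, u, w, z, y), ordered derivation ok
linear: ✓ — exactly-once usage across v, u, w, z, y
affine: ✓ — at most one use each (v, u, w, z, y)
relevant: ✓ — v, u, w, z, y: all used, weakening unneeded
unrestricted: ✓ — type-checks (Bool -> Bool) and nothing is barred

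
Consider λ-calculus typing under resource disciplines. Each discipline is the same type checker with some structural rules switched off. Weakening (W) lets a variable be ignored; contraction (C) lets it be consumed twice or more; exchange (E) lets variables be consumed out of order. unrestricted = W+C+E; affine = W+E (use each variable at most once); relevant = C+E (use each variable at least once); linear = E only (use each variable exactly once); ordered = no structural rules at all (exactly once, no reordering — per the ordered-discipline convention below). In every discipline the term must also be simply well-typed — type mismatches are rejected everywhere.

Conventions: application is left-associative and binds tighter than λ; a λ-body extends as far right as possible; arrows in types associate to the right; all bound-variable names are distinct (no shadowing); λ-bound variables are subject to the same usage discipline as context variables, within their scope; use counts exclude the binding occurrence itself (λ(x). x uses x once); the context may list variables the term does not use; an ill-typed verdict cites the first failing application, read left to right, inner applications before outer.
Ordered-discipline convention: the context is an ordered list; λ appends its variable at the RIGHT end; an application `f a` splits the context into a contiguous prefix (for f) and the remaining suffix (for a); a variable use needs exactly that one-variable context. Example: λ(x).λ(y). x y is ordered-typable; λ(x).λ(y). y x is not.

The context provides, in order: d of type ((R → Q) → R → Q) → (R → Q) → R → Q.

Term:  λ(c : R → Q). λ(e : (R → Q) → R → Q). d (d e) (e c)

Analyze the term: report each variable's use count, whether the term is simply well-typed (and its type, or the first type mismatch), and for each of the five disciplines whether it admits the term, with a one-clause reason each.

counts: d ×2, c (bound) ×1, e (bound) ×2
left-to-right use order: d, d, e, e, c
typing: well-typed at (R → Q) → ((R → Q) → R → Q) → R → Q
ordered: ✗, needs contraction — d ×2, e ×2
linear: ✗, needs contraction — d ×2, e ×2
affine: ✗, needs contraction — d ×2, e ×2
relevant: ✓, every one of d, c, e appears
unrestricted: ✓, typability at (R → Q) → ((R → Q) → R → Q) → R → Q is all that's needed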